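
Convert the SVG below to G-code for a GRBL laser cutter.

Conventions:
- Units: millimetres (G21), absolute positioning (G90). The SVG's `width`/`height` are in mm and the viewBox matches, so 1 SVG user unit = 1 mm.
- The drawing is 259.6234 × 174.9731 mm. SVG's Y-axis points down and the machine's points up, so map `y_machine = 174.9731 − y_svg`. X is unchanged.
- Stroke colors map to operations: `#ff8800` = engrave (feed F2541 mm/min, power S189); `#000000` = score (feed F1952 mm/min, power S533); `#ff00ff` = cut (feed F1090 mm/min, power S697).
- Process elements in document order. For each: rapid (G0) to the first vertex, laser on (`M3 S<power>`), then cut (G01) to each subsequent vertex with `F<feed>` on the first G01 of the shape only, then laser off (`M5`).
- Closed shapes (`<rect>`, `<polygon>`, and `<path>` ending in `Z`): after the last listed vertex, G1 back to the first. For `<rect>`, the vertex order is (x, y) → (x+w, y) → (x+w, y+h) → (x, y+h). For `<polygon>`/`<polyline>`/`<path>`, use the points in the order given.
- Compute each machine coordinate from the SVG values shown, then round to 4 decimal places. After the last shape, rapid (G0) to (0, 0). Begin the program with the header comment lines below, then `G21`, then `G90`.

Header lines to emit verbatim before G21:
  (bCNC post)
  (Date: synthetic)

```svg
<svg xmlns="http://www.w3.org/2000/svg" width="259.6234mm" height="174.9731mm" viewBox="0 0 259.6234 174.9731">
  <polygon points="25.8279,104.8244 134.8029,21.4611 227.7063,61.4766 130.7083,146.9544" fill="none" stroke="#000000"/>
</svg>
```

viewBox `0 0 259.6234 174.9731` with mm width/height → 1 unit = 1 mm. Flip: y_m = 174.9731 − y_svg.

**Shape 1** — `<polygon>` closed polygon, stroke `#000000` → score (S533, F1952). Machine vertices: (25.8279,70.1487) → (134.8029,153.5120) → (227.7063,113.4965) → (130.7083,28.0187) → (25.8279,70.1487). Closed: final G1 returns to the first vertex.

(bCNC post)
(Date: synthetic)
G21
G90
G0 X25.8279 Y70.1487
M3 S533
G01 X134.8029 Y153.5120 F1952
G01 X227.7063 Y113.4965
G01 X130.7083 Y28.0187
G01 X25.8279 Y70.1487
M5
G0 X0.0000 Y0.0000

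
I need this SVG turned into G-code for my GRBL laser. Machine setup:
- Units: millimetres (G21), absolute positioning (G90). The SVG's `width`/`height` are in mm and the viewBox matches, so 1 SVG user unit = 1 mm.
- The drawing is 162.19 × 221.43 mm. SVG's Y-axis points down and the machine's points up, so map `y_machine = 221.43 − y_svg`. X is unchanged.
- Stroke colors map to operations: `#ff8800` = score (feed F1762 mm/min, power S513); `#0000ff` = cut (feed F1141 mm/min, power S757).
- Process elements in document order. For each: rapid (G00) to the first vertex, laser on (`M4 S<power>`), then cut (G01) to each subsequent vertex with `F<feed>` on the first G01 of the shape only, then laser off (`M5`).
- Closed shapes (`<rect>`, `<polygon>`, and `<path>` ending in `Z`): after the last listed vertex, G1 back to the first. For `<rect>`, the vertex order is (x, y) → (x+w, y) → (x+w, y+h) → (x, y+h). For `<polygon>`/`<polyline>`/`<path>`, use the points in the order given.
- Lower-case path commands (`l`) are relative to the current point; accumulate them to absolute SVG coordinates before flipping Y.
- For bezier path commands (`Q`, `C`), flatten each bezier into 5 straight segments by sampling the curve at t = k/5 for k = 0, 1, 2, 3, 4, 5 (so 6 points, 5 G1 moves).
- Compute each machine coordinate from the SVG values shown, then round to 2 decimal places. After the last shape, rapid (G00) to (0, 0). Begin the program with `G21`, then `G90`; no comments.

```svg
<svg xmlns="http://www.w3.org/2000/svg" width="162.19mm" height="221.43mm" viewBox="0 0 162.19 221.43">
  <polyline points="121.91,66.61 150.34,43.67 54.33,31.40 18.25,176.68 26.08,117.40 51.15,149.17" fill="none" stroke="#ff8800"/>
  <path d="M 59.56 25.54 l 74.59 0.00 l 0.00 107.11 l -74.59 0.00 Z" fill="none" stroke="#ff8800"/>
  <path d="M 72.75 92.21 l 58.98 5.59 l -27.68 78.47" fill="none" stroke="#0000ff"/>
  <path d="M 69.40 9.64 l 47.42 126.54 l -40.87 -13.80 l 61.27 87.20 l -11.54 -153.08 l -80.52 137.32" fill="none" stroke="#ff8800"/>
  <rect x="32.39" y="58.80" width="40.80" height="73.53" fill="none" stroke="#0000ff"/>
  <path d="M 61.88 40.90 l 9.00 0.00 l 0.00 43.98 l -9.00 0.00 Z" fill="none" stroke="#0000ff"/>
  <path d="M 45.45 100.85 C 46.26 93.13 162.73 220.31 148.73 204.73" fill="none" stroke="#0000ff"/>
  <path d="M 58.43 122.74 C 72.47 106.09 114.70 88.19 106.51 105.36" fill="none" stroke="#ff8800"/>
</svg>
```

G21
G90
G00 X121.91 Y154.82
M4 S513
G01 X150.34 Y177.76 F1762
G01 X54.33 Y190.03
G01 X18.25 Y44.75
G01 X26.08 Y104.03
G01 X51.15 Y72.26
M5
G00 X59.56 Y195.89
M4 S513
G01 X134.15 Y195.89 F1762
G01 X134.15 Y88.78
G01 X59.56 Y88.78
G01 X59.56 Y195.89
M5
G00 X72.75 Y129.22
M4 S757
G01 X131.73 Y123.63 F1141
G01 X104.05 Y45.16
M5
G00 X69.40 Y211.79
M4 S513
G01 X116.82 Y85.25 F1762
G01 X75.95 Y99.05
G01 X137.22 Y11.85
G01 X125.68 Y164.93
G01 X45.16 Y27.61
M5
G00 X32.39 Y162.63
M4 S757
G01 X73.19 Y162.63 F1141
G01 X73.19 Y89.10
G01 X32.39 Y89.10
G01 X32.39 Y162.63
M5
G00 X61.88 Y180.53
M4 S757
G01 X70.88 Y180.53 F1141
G01 X70.88 Y136.55
G01 X61.88 Y136.55
G01 X61.88 Y180.53
M5
G00 X45.45 Y120.58
M4 S757
G01 X57.85 Y111.25 F1141
G01 X86.19 Y82.86
G01 X118.66 Y48.76
G01 X143.44 Y22.26
G01 X148.73 Y16.70
M5
G00 X58.43 Y98.69
M4 S513
G01 X69.61 Y108.54 F1762
G01 X83.78 Y116.95
G01 X97.17 Y122.16
G01 X106.00 Y122.45
G01 X106.51 Y116.07
M5
G00 X0.00 Y0.00

Since the viewBox matches the mm dimensions, user units are millimetres directly. The only transform is the Y-flip y_m = 221.43 − y_svg.

Shape 1 is a open polyline drawn with `<polyline>`. Its stroke #ff8800 means score at S513, F1762. After flipping Y the toolpath is (121.91,154.82) → (150.34,177.76) → (54.33,190.03) → (18.25,44.75) → (26.08,104.03) → (51.15,72.26).

Shape 2 is a rectangle drawn with `<path>`. Its stroke #ff8800 means score at S513, F1762. After flipping Y the toolpath is (59.56,195.89) → (134.15,195.89) → (134.15,88.78) → (59.56,88.78) → (59.56,195.89), returning to the start.

Shape 3 is a open polyline drawn with `<path>`. Its stroke #0000ff means cut at S757, F1141. After flipping Y the toolpath is (72.75,129.22) → (131.73,123.63) → (104.05,45.16).

Shape 4 is a open polyline drawn with `<path>`. Its stroke #ff8800 means score at S513, F1762. After flipping Y the toolpath is (69.40,211.79) → (116.82,85.25) → (75.95,99.05) → (137.22,11.85) → (125.68,164.93) → (45.16,27.61).

Shape 5 is a rectangle drawn with `<rect>`. Its stroke #0000ff means cut at S757, F1141. After flipping Y the toolpath is (32.39,162.63) → (73.19,162.63) → (73.19,89.10) → (32.39,89.10) → (32.39,162.63), returning to the start.

Shape 6 is a rectangle drawn with `<path>`. Its stroke #0000ff means cut at S757, F1141. After flipping Y the toolpath is (61.88,180.53) → (70.88,180.53) → (70.88,136.55) → (61.88,136.55) → (61.88,180.53), returning to the start.

Shape 7 is a cubic bezier drawn with `<path>`. Its stroke #0000ff means cut at S757, F1141. After flipping Y the toolpath is (45.45,120.58) → (57.85,111.25) → (86.19,82.86) → (118.66,48.76) → (143.44,22.26) → (148.73,16.70).

Shape 8 is a cubic bezier drawn with `<path>`. Its stroke #ff8800 means score at S513, F1762. After flipping Y the toolpath is (58.43,98.69) → (69.61,108.54) → (83.78,116.95) → (97.17,122.16) → (106.00,122.45) → (106.51,116.07).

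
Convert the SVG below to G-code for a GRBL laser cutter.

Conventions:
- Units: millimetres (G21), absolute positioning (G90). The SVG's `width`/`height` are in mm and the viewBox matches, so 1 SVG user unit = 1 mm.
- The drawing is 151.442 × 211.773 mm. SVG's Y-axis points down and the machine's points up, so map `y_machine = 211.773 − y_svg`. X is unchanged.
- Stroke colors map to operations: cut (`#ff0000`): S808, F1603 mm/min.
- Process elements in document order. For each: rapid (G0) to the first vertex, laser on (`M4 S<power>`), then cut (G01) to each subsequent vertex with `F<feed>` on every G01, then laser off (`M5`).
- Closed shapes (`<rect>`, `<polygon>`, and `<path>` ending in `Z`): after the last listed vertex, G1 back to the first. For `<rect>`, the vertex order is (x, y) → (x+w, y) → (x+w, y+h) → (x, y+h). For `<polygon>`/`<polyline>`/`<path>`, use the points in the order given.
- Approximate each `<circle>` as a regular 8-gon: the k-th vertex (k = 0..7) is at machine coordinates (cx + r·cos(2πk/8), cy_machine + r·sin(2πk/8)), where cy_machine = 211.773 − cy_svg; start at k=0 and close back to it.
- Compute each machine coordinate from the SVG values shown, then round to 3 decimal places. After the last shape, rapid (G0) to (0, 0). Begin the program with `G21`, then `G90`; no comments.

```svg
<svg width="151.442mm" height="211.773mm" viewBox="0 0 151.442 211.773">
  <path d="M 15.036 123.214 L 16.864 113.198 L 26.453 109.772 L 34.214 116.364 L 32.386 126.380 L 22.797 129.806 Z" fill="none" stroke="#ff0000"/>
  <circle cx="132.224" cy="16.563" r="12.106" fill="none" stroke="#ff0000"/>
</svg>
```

G21
G90
G0 X15.036 Y88.559
M4 S808
G01 X16.864 Y98.575 F1603
G01 X26.453 Y102.001 F1603
G01 X34.214 Y95.409 F1603
G01 X32.386 Y85.393 F1603
G01 X22.797 Y81.967 F1603
G01 X15.036 Y88.559 F1603
M5
G0 X144.330 Y195.210
M4 S808
G01 X140.784 Y203.770 F1603
G01 X132.224 Y207.316 F1603
G01 X123.664 Y203.770 F1603
G01 X120.118 Y195.210 F1603
G01 X123.664 Y186.650 F1603
G01 X132.224 Y183.104 F1603
G01 X140.784 Y186.650 F1603
G01 X144.330 Y195.210 F1603
M5
G0 X0.000 Y0.000

1 u = 1 mm; y_m = 211.773 − y.

[1] `<path>` regular polygon, #ff0000→cut S808 F1603: (15.036,88.559) → (16.864,98.575) → (26.453,102.001) → (34.214,95.409) → (32.386,85.393) → (22.797,81.967) → (15.036,88.559) (closed)

[2] `<circle>` circle, #ff0000→cut S808 F1603: (144.330,195.210) → (140.784,203.770) → (132.224,207.316) → (123.664,203.770) → (120.118,195.210) → (123.664,186.650) → (132.224,183.104) → (140.784,186.650) → (144.330,195.210) (closed)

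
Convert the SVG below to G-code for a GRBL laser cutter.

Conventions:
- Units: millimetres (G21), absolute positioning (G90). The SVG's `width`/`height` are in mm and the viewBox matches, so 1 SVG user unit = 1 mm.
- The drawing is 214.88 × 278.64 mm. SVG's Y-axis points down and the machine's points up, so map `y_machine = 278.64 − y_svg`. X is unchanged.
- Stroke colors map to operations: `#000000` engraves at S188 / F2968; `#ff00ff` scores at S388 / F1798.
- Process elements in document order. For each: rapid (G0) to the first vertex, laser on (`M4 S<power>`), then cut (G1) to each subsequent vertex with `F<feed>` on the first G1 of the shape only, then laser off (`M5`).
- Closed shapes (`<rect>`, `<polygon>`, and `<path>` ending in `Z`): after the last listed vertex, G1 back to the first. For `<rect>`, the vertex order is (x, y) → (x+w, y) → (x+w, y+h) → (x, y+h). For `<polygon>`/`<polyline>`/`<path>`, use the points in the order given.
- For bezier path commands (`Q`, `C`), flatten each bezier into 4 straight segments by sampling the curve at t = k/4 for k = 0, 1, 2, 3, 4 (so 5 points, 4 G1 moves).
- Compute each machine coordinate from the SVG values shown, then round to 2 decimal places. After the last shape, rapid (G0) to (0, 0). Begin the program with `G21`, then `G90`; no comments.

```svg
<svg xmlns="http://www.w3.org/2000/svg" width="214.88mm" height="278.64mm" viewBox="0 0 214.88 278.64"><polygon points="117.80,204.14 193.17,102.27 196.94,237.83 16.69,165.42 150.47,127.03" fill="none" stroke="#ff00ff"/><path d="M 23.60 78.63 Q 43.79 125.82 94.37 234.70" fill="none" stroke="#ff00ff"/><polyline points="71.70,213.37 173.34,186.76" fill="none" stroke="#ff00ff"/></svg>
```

G21
G90
G0 X117.80 Y74.50
M4 S388
G1 X193.17 Y176.37 F1798
G1 X196.94 Y40.81
G1 X16.69 Y113.22
G1 X150.47 Y151.61
G1 X117.80 Y74.50
M5
G0 X23.60 Y200.01
M4 S388
G1 X35.59 Y172.56 F1798
G1 X51.39 Y137.40
G1 X70.98 Y94.52
G1 X94.37 Y43.94
M5
G0 X71.70 Y65.27
M4 S388
G1 X173.34 Y91.88 F1798
M5
G0 X0.00 Y0.00

viewBox `0 0 214.88 278.64` with mm width/height → 1 unit = 1 mm. Flip: y_m = 278.64 − y_svg.

**Shape 1** — `<polygon>` closed polygon, stroke `#ff00ff` → score (S388, F1798). Machine vertices: (117.80,74.50) → (193.17,176.37) → (196.94,40.81) → (16.69,113.22) → (150.47,151.61) → (117.80,74.50). Closed: final G1 returns to the first vertex.

**Shape 2** — `<path>` quadratic bezier, stroke `#ff00ff` → score (S388, F1798). Control points (SVG): P0=(23.60,78.63), P1=(43.79,125.82), P2=(94.37,234.70); sampled at t=k/4. Machine vertices: (23.60,200.01) → (35.59,172.56) → (51.39,137.40) → (70.98,94.52) → (94.37,43.94). Open path.

**Shape 3** — `<polyline>` line segment, stroke `#ff00ff` → score (S388, F1798). Machine vertices: (71.70,65.27) → (173.34,91.88). Open path.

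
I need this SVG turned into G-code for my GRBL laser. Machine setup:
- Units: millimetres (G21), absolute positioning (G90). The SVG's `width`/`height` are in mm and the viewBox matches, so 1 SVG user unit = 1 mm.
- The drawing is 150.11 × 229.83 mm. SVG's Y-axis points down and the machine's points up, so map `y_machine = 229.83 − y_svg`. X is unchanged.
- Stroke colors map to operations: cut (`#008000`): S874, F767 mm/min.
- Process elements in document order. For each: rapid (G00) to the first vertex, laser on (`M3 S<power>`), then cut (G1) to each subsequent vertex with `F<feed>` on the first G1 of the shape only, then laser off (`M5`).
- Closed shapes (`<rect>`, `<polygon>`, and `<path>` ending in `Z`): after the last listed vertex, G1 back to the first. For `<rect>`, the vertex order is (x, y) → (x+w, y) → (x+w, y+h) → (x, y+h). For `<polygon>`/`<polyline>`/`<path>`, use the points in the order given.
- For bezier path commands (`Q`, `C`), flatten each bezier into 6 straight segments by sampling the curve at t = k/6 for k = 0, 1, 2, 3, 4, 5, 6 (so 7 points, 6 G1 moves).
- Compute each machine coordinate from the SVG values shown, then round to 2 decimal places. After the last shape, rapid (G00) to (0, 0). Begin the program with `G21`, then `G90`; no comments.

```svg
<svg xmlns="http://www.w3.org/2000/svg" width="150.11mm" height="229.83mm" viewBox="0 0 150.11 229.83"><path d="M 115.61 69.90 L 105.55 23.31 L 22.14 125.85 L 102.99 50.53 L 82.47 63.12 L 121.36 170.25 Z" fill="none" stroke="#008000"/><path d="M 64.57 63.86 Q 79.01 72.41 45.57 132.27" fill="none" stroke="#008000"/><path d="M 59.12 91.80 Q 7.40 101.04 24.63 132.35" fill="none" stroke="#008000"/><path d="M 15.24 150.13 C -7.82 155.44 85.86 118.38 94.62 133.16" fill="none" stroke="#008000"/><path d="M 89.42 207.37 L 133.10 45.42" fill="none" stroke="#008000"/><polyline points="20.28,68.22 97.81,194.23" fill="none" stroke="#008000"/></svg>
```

viewBox `0 0 150.11 229.83` with mm width/height → 1 unit = 1 mm. Flip: y_m = 229.83 − y_svg.

**Shape 1** — `<path>` closed polygon, stroke `#008000` → cut (S874, F767). Machine vertices: (115.61,159.93) → (105.55,206.52) → (22.14,103.98) → (102.99,179.30) → (82.47,166.71) → (121.36,59.58) → (115.61,159.93). Closed: final G1 returns to the first vertex.

**Shape 2** — `<path>` quadratic bezier, stroke `#008000` → cut (S874, F767). Control points (SVG): P0=(64.57,63.86), P1=(79.01,72.41), P2=(45.57,132.27); sampled at t=k/6. Machine vertices: (64.57,165.97) → (68.05,161.69) → (68.88,154.57) → (67.04,144.59) → (62.54,131.77) → (55.39,116.09) → (45.57,97.56). Open path.

**Shape 3** — `<path>` quadratic bezier, stroke `#008000` → cut (S874, F767). Control points (SVG): P0=(59.12,91.80), P1=(7.40,101.04), P2=(24.63,132.35); sampled at t=k/6. Machine vertices: (59.12,138.03) → (43.80,134.34) → (32.30,129.42) → (24.64,123.27) → (20.80,115.90) → (20.80,107.30) → (24.63,97.48). Open path.

**Shape 4** — `<path>` cubic bezier, stroke `#008000` → cut (S874, F767). Control points (SVG): P0=(15.24,150.13), P1=(-7.82,155.44), P2=(85.86,118.38), P3=(94.62,133.16); sampled at t=k/6. Machine vertices: (15.24,79.70) → (12.50,80.14) → (23.62,85.02) → (43.00,91.74) → (65.02,97.66) → (84.10,100.18) → (94.62,96.67). Open path.

**Shape 5** — `<path>` line segment, stroke `#008000` → cut (S874, F767). Machine vertices: (89.42,22.46) → (133.10,184.41). Open path.

**Shape 6** — `<polyline>` line segment, stroke `#008000` → cut (S874, F767). Machine vertices: (20.28,161.61) → (97.81,35.60). Open path.

G21
G90
G00 X115.61 Y159.93
M3 S874
G1 X105.55 Y206.52 F767
G1 X22.14 Y103.98
G1 X102.99 Y179.30
G1 X82.47 Y166.71
G1 X121.36 Y59.58
G1 X115.61 Y159.93
M5
G00 X64.57 Y165.97
M3 S874
G1 X68.05 Y161.69 F767
G1 X68.88 Y154.57
G1 X67.04 Y144.59
G1 X62.54 Y131.77
G1 X55.39 Y116.09
G1 X45.57 Y97.56
M5
G00 X59.12 Y138.03
M3 S874
G1 X43.80 Y134.34 F767
G1 X32.30 Y129.42
G1 X24.64 Y123.27
G1 X20.80 Y115.90
G1 X20.80 Y107.30
G1 X24.63 Y97.48
M5
G00 X15.24 Y79.70
M3 S874
G1 X12.50 Y80.14 F767
G1 X23.62 Y85.02
G1 X43.00 Y91.74
G1 X65.02 Y97.66
G1 X84.10 Y100.18
G1 X94.62 Y96.67
M5
G00 X89.42 Y22.46
M3 S874
G1 X133.10 Y184.41 F767
M5
G00 X20.28 Y161.61
M3 S874
G1 X97.81 Y35.60 F767
M5
G00 X0.00 Y0.00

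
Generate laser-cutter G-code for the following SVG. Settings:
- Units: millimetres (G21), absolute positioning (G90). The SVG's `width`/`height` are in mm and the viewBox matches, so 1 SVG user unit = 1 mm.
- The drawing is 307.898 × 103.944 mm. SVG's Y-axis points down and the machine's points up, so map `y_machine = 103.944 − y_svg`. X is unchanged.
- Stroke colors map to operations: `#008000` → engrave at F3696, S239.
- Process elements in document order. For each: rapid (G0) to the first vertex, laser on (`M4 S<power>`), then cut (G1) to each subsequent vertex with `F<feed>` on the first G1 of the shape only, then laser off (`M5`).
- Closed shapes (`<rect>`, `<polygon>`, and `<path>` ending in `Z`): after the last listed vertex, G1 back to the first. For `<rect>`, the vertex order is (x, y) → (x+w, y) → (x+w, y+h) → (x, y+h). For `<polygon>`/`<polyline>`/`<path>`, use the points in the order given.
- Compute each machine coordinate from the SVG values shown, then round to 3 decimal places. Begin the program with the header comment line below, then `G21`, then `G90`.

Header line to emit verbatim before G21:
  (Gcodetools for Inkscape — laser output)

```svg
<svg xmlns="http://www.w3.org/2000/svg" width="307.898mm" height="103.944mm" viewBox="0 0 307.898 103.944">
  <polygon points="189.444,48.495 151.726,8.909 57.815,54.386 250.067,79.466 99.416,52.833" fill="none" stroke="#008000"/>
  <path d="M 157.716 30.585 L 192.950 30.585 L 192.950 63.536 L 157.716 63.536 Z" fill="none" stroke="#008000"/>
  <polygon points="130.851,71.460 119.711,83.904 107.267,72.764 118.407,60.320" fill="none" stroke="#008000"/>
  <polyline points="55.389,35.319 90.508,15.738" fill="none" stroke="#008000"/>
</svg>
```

(Gcodetools for Inkscape — laser output)
G21
G90
G0 X189.444 Y55.449
M4 S239
G1 X151.726 Y95.035 F3696
G1 X57.815 Y49.558
G1 X250.067 Y24.478
G1 X99.416 Y51.111
G1 X189.444 Y55.449
M5
G0 X157.716 Y73.359
M4 S239
G1 X192.950 Y73.359 F3696
G1 X192.950 Y40.408
G1 X157.716 Y40.408
G1 X157.716 Y73.359
M5
G0 X130.851 Y32.484
M4 S239
G1 X119.711 Y20.040 F3696
G1 X107.267 Y31.180
G1 X118.407 Y43.624
G1 X130.851 Y32.484
M5
G0 X55.389 Y68.625
M4 S239
G1 X90.508 Y88.206 F3696
M5

Since the viewBox matches the mm dimensions, user units are millimetres directly. The only transform is the Y-flip y_m = 103.944 − y_svg.

Shape 1 is a closed polygon drawn with `<polygon>`. Its stroke #008000 means engrave at S239, F3696. After flipping Y the toolpath is (189.444,55.449) → (151.726,95.035) → (57.815,49.558) → (250.067,24.478) → (99.416,51.111) → (189.444,55.449), returning to the start.

Shape 2 is a rectangle drawn with `<path>`. Its stroke #008000 means engrave at S239, F3696. After flipping Y the toolpath is (157.716,73.359) → (192.950,73.359) → (192.950,40.408) → (157.716,40.408) → (157.716,73.359), returning to the start.

Shape 3 is a regular polygon drawn with `<polygon>`. Its stroke #008000 means engrave at S239, F3696. After flipping Y the toolpath is (130.851,32.484) → (119.711,20.040) → (107.267,31.180) → (118.407,43.624) → (130.851,32.484), returning to the start.

Shape 4 is a line segment drawn with `<polyline>`. Its stroke #008000 means engrave at S239, F3696. After flipping Y the toolpath is (55.389,68.625) → (90.508,88.206).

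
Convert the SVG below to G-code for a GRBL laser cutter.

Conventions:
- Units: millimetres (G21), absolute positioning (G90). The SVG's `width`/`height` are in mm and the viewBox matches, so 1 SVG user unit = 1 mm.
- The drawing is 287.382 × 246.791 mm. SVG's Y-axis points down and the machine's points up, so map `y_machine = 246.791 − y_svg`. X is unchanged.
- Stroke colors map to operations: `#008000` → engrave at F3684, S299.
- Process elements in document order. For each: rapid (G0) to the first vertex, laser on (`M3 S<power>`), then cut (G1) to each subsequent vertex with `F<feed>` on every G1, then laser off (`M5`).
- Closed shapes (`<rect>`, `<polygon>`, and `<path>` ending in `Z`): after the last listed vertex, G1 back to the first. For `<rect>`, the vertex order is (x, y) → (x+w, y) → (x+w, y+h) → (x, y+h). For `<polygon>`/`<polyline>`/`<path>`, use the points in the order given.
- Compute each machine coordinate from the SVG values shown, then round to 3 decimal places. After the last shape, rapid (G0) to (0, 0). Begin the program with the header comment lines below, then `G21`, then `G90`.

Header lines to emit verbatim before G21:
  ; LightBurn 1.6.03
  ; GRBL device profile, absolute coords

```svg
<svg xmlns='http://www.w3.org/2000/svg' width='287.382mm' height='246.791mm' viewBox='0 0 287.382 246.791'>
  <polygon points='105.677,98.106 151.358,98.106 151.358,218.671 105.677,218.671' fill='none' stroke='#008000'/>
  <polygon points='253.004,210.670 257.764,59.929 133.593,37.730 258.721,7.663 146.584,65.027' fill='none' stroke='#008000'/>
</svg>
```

1 u = 1 mm; y_m = 246.791 − y.

[1] `<polygon>` rectangle, #008000→engrave S299 F3684: (105.677,148.685) → (151.358,148.685) → (151.358,28.120) → (105.677,28.120) → (105.677,148.685) (closed)

[2] `<polygon>` closed polygon, #008000→engrave S299 F3684: (253.004,36.121) → (257.764,186.862) → (133.593,209.061) → (258.721,239.128) → (146.584,181.764) → (253.004,36.121) (closed)

; LightBurn 1.6.03
; GRBL device profile, absolute coords
G21
G90
G0 X105.677 Y148.685
M3 S299
G1 X151.358 Y148.685 F3684
G1 X151.358 Y28.120 F3684
G1 X105.677 Y28.120 F3684
G1 X105.677 Y148.685 F3684
M5
G0 X253.004 Y36.121
M3 S299
G1 X257.764 Y186.862 F3684
G1 X133.593 Y209.061 F3684
G1 X258.721 Y239.128 F3684
G1 X146.584 Y181.764 F3684
G1 X253.004 Y36.121 F3684
M5
G0 X0.000 Y0.000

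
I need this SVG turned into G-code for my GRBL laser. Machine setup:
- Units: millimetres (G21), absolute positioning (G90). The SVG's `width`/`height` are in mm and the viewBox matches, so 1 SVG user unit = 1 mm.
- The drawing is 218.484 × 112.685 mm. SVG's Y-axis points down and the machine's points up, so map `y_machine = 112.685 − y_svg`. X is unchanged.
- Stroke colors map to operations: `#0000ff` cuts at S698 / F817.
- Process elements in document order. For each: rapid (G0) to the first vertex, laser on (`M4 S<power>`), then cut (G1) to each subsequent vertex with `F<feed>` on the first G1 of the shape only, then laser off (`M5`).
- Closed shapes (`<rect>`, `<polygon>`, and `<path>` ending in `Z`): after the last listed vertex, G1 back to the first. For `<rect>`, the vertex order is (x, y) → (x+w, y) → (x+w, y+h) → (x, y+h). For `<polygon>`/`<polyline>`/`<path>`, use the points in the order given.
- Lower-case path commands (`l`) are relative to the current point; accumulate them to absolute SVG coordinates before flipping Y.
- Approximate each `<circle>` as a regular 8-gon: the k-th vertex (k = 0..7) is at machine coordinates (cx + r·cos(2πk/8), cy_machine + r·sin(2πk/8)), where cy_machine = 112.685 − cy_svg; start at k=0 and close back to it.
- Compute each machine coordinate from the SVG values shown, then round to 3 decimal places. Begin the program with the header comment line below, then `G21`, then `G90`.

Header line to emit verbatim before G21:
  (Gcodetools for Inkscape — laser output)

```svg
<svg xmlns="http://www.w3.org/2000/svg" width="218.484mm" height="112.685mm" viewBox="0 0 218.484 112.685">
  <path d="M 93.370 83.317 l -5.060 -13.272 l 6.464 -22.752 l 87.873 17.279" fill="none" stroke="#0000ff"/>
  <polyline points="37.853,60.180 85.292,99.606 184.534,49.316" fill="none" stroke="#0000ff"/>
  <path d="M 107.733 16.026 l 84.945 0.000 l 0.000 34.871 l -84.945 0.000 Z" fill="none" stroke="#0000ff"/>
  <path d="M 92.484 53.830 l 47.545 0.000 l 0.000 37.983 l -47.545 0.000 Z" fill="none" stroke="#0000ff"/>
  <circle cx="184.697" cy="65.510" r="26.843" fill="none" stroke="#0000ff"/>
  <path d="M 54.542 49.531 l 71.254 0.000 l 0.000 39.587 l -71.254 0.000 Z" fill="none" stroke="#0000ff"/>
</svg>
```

(Gcodetools for Inkscape — laser output)
G21
G90
G0 X93.370 Y29.368
M4 S698
G1 X88.310 Y42.640 F817
G1 X94.774 Y65.392
G1 X182.647 Y48.113
M5
G0 X37.853 Y52.505
M4 S698
G1 X85.292 Y13.079 F817
G1 X184.534 Y63.369
M5
G0 X107.733 Y96.659
M4 S698
G1 X192.678 Y96.659 F817
G1 X192.678 Y61.788
G1 X107.733 Y61.788
G1 X107.733 Y96.659
M5
G0 X92.484 Y58.855
M4 S698
G1 X140.029 Y58.855 F817
G1 X140.029 Y20.872
G1 X92.484 Y20.872
G1 X92.484 Y58.855
M5
G0 X211.540 Y47.175
M4 S698
G1 X203.678 Y66.156 F817
G1 X184.697 Y74.018
G1 X165.716 Y66.156
G1 X157.854 Y47.175
G1 X165.716 Y28.194
G1 X184.697 Y20.332
G1 X203.678 Y28.194
G1 X211.540 Y47.175
M5
G0 X54.542 Y63.154
M4 S698
G1 X125.796 Y63.154 F817
G1 X125.796 Y23.567
G1 X54.542 Y23.567
G1 X54.542 Y63.154
M5

viewBox `0 0 218.484 112.685` with mm width/height → 1 unit = 1 mm. Flip: y_m = 112.685 − y_svg.

**Shape 1** — `<path>` open polyline, stroke `#0000ff` → cut (S698, F817). Machine vertices: (93.370,29.368) → (88.310,42.640) → (94.774,65.392) → (182.647,48.113). Open path.

**Shape 2** — `<polyline>` open polyline, stroke `#0000ff` → cut (S698, F817). Machine vertices: (37.853,52.505) → (85.292,13.079) → (184.534,63.369). Open path.

**Shape 3** — `<path>` rectangle, stroke `#0000ff` → cut (S698, F817). Machine vertices: (107.733,96.659) → (192.678,96.659) → (192.678,61.788) → (107.733,61.788) → (107.733,96.659). Closed: final G1 returns to the first vertex.

**Shape 4** — `<path>` rectangle, stroke `#0000ff` → cut (S698, F817). Machine vertices: (92.484,58.855) → (140.029,58.855) → (140.029,20.872) → (92.484,20.872) → (92.484,58.855). Closed: final G1 returns to the first vertex.

**Shape 5** — `<circle>` circle, stroke `#0000ff` → cut (S698, F817). Machine vertices: (211.540,47.175) → (203.678,66.156) → (184.697,74.018) → (165.716,66.156) → (157.854,47.175) → (165.716,28.194) → (184.697,20.332) → (203.678,28.194) → (211.540,47.175). Closed: final G1 returns to the first vertex.

**Shape 6** — `<path>` rectangle, stroke `#0000ff` → cut (S698, F817). Machine vertices: (54.542,63.154) → (125.796,63.154) → (125.796,23.567) → (54.542,23.567) → (54.542,63.154). Closed: final G1 returns to the first vertex.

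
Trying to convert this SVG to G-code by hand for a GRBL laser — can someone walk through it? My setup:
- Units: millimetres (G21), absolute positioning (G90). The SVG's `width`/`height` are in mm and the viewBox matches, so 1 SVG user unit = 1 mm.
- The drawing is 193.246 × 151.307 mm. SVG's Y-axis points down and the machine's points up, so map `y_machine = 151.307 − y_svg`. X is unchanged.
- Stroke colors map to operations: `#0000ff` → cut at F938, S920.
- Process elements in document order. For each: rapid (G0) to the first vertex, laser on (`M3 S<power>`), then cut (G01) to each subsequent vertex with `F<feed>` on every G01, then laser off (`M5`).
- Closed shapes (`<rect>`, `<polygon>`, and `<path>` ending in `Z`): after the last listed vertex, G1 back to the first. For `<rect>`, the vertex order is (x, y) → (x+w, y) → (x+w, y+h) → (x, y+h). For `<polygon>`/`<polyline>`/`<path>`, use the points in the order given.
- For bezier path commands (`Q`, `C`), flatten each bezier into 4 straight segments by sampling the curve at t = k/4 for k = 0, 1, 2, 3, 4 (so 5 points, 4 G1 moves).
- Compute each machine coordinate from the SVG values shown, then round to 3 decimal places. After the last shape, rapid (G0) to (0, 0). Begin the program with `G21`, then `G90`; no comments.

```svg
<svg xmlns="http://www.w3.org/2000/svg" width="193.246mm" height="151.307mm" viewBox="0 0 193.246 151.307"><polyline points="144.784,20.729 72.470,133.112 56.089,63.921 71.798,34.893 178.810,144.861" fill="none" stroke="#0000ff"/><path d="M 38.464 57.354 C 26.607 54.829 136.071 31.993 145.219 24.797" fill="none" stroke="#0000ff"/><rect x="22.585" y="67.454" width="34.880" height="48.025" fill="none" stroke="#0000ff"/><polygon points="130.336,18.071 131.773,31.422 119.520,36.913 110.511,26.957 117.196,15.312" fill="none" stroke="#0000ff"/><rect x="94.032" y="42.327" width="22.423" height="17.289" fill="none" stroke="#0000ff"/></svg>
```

G21
G90
G0 X144.784 Y130.578
M3 S920
G01 X72.470 Y18.195 F938
G01 X56.089 Y87.386 F938
G01 X71.798 Y116.414 F938
G01 X178.810 Y6.446 F938
M5
G0 X38.464 Y93.953
M3 S920
G01 X48.856 Y99.093 F938
G01 X83.965 Y108.480 F938
G01 X123.012 Y118.742 F938
G01 X145.219 Y126.510 F938
M5
G0 X22.585 Y83.853
M3 S920
G01 X57.465 Y83.853 F938
G01 X57.465 Y35.828 F938
G01 X22.585 Y35.828 F938
G01 X22.585 Y83.853 F938
M5
G0 X130.336 Y133.236
M3 S920
G01 X131.773 Y119.885 F938
G01 X119.520 Y114.394 F938
G01 X110.511 Y124.350 F938
G01 X117.196 Y135.995 F938
G01 X130.336 Y133.236 F938
M5
G0 X94.032 Y108.980
M3 S920
G01 X116.455 Y108.980 F938
G01 X116.455 Y91.691 F938
G01 X94.032 Y91.691 F938
G01 X94.032 Y108.980 F938
M5
G0 X0.000 Y0.000

viewBox `0 0 193.246 151.307` with mm width/height → 1 unit = 1 mm. Flip: y_m = 151.307 − y_svg.

**Shape 1** — `<polyline>` open polyline, stroke `#0000ff` → cut (S920, F938). Machine vertices: (144.784,130.578) → (72.470,18.195) → (56.089,87.386) → (71.798,116.414) → (178.810,6.446). Open path.

**Shape 2** — `<path>` cubic bezier, stroke `#0000ff` → cut (S920, F938). Control points (SVG): P0=(38.464,57.354), P1=(26.607,54.829), P2=(136.071,31.993), P3=(145.219,24.797); sampled at t=k/4. Machine vertices: (38.464,93.953) → (48.856,99.093) → (83.965,108.480) → (123.012,118.742) → (145.219,126.510). Open path.

**Shape 3** — `<rect>` rectangle, stroke `#0000ff` → cut (S920, F938). Machine vertices: (22.585,83.853) → (57.465,83.853) → (57.465,35.828) → (22.585,35.828) → (22.585,83.853). Closed: final G1 returns to the first vertex.

**Shape 4** — `<polygon>` regular polygon, stroke `#0000ff` → cut (S920, F938). Machine vertices: (130.336,133.236) → (131.773,119.885) → (119.520,114.394) → (110.511,124.350) → (117.196,135.995) → (130.336,133.236). Closed: final G1 returns to the first vertex.

**Shape 5** — `<rect>` rectangle, stroke `#0000ff` → cut (S920, F938). Machine vertices: (94.032,108.980) → (116.455,108.980) → (116.455,91.691) → (94.032,91.691) → (94.032,108.980). Closed: final G1 returns to the first vertex.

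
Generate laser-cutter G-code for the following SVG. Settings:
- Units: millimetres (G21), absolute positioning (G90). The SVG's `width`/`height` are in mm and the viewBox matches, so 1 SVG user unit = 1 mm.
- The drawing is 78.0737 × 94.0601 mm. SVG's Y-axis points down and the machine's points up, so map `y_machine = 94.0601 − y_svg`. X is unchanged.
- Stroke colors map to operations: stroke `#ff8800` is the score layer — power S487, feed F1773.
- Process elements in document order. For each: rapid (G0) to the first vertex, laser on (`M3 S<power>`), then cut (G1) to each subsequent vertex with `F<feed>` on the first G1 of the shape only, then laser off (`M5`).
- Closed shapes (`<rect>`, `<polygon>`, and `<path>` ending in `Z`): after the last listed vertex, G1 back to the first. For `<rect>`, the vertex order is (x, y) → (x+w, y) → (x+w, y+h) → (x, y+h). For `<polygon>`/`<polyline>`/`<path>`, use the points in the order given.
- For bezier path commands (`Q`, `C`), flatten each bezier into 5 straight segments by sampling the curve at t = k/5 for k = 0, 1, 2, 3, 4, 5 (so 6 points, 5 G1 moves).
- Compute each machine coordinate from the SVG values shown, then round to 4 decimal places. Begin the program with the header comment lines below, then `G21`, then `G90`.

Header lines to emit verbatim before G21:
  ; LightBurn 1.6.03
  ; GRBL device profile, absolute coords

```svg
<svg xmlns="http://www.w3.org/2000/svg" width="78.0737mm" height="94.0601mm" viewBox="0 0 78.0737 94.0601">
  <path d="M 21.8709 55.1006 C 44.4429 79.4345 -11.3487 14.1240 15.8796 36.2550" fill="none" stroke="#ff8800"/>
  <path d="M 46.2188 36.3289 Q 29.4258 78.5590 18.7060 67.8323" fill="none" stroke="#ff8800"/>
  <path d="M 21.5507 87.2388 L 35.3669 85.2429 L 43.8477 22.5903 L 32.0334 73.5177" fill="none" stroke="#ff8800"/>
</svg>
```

; LightBurn 1.6.03
; GRBL device profile, absolute coords
G21
G90
G0 X21.8709 Y38.9595
M3 S487
G1 X27.3015 Y33.6998 F1773
G1 X21.6713 Y41.4546
G1 X12.7266 Y53.7239
G1 X8.2139 Y62.0074
G1 X15.8796 Y57.8051
M5
G0 X46.2188 Y57.7312
M3 S487
G1 X39.7445 Y42.9574 F1773
G1 X33.7561 Y32.4202
G1 X28.2536 Y26.1195
G1 X23.2368 Y24.0554
G1 X18.7060 Y26.2278
M5
G0 X21.5507 Y6.8213
M3 S487
G1 X35.3669 Y8.8172 F1773
G1 X43.8477 Y71.4698
G1 X32.0334 Y20.5424
M5

Since the viewBox matches the mm dimensions, user units are millimetres directly. The only transform is the Y-flip y_m = 94.0601 − y_svg.

Shape 1 is a cubic bezier drawn with `<path>`. Its stroke #ff8800 means score at S487, F1773. After flipping Y the toolpath is (21.8709,38.9595) → (27.3015,33.6998) → (21.6713,41.4546) → (12.7266,53.7239) → (8.2139,62.0074) → (15.8796,57.8051).

Shape 2 is a quadratic bezier drawn with `<path>`. Its stroke #ff8800 means score at S487, F1773. After flipping Y the toolpath is (46.2188,57.7312) → (39.7445,42.9574) → (33.7561,32.4202) → (28.2536,26.1195) → (23.2368,24.0554) → (18.7060,26.2278).

Shape 3 is a open polyline drawn with `<path>`. Its stroke #ff8800 means score at S487, F1773. After flipping Y the toolpath is (21.5507,6.8213) → (35.3669,8.8172) → (43.8477,71.4698) → (32.0334,20.5424).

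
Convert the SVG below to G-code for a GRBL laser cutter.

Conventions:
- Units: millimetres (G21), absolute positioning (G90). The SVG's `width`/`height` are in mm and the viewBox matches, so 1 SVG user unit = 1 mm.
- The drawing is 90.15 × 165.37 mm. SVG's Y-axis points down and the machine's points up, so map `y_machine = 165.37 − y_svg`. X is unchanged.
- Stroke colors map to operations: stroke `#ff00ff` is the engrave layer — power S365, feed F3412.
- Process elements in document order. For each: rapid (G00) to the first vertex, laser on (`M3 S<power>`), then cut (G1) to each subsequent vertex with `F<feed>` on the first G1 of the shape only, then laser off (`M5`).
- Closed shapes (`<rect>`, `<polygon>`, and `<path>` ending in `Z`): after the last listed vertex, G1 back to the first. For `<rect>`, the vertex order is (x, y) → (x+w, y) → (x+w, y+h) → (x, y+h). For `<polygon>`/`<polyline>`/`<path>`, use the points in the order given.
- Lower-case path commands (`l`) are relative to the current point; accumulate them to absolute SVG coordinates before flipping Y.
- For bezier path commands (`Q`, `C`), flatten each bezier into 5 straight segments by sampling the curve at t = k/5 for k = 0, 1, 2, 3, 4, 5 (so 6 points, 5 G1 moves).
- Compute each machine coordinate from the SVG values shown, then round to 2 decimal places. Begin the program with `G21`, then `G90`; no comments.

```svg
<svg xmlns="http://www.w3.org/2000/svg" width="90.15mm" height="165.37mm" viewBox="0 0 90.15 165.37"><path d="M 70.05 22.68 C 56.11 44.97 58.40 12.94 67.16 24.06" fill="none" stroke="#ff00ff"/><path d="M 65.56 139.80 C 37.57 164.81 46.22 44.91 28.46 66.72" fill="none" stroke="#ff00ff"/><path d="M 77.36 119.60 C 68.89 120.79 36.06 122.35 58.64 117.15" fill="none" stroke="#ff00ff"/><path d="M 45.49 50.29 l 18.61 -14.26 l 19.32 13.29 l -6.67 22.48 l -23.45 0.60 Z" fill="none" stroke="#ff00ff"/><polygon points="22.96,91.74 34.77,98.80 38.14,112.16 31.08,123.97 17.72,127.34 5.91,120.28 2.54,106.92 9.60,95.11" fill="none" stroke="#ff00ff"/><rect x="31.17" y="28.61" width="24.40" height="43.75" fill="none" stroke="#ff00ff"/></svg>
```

Since the viewBox matches the mm dimensions, user units are millimetres directly. The only transform is the Y-flip y_m = 165.37 − y_svg.

Shape 1 is a cubic bezier drawn with `<path>`. Its stroke #ff00ff means engrave at S365, F3412. After flipping Y the toolpath is (70.05,142.69) → (63.56,135.05) → (60.49,135.78) → (60.38,140.18) → (62.76,143.58) → (67.16,141.31).

Shape 2 is a cubic bezier drawn with `<path>`. Its stroke #ff00ff means engrave at S365, F3412. After flipping Y the toolpath is (65.56,25.57) → (52.66,25.66) → (45.52,46.77) → (41.13,75.14) → (36.45,97.02) → (28.46,98.65).

Shape 3 is a cubic bezier drawn with `<path>`. Its stroke #ff00ff means engrave at S365, F3412. After flipping Y the toolpath is (77.36,45.77) → (69.99,45.07) → (60.61,44.62) → (53.04,44.77) → (51.10,45.85) → (58.64,48.22).

Shape 4 is a regular polygon drawn with `<path>`. Its stroke #ff00ff means engrave at S365, F3412. After flipping Y the toolpath is (45.49,115.08) → (64.10,129.34) → (83.42,116.05) → (76.75,93.57) → (53.30,92.97) → (45.49,115.08), returning to the start.

Shape 5 is a regular polygon drawn with `<polygon>`. Its stroke #ff00ff means engrave at S365, F3412. After flipping Y the toolpath is (22.96,73.63) → (34.77,66.57) → (38.14,53.21) → (31.08,41.40) → (17.72,38.03) → (5.91,45.09) → (2.54,58.45) → (9.60,70.26) → (22.96,73.63), returning to the start.

Shape 6 is a rectangle drawn with `<rect>`. Its stroke #ff00ff means engrave at S365, F3412. After flipping Y the toolpath is (31.17,136.76) → (55.57,136.76) → (55.57,93.01) → (31.17,93.01) → (31.17,136.76), returning to the start.

G21
G90
G00 X70.05 Y142.69
M3 S365
G1 X63.56 Y135.05 F3412
G1 X60.49 Y135.78
G1 X60.38 Y140.18
G1 X62.76 Y143.58
G1 X67.16 Y141.31
M5
G00 X65.56 Y25.57
M3 S365
G1 X52.66 Y25.66 F3412
G1 X45.52 Y46.77
G1 X41.13 Y75.14
G1 X36.45 Y97.02
G1 X28.46 Y98.65
M5
G00 X77.36 Y45.77
M3 S365
G1 X69.99 Y45.07 F3412
G1 X60.61 Y44.62
G1 X53.04 Y44.77
G1 X51.10 Y45.85
G1 X58.64 Y48.22
M5
G00 X45.49 Y115.08
M3 S365
G1 X64.10 Y129.34 F3412
G1 X83.42 Y116.05
G1 X76.75 Y93.57
G1 X53.30 Y92.97
G1 X45.49 Y115.08
M5
G00 X22.96 Y73.63
M3 S365
G1 X34.77 Y66.57 F3412
G1 X38.14 Y53.21
G1 X31.08 Y41.40
G1 X17.72 Y38.03
G1 X5.91 Y45.09
G1 X2.54 Y58.45
G1 X9.60 Y70.26
G1 X22.96 Y73.63
M5
G00 X31.17 Y136.76
M3 S365
G1 X55.57 Y136.76 F3412
G1 X55.57 Y93.01
G1 X31.17 Y93.01
G1 X31.17 Y136.76
M5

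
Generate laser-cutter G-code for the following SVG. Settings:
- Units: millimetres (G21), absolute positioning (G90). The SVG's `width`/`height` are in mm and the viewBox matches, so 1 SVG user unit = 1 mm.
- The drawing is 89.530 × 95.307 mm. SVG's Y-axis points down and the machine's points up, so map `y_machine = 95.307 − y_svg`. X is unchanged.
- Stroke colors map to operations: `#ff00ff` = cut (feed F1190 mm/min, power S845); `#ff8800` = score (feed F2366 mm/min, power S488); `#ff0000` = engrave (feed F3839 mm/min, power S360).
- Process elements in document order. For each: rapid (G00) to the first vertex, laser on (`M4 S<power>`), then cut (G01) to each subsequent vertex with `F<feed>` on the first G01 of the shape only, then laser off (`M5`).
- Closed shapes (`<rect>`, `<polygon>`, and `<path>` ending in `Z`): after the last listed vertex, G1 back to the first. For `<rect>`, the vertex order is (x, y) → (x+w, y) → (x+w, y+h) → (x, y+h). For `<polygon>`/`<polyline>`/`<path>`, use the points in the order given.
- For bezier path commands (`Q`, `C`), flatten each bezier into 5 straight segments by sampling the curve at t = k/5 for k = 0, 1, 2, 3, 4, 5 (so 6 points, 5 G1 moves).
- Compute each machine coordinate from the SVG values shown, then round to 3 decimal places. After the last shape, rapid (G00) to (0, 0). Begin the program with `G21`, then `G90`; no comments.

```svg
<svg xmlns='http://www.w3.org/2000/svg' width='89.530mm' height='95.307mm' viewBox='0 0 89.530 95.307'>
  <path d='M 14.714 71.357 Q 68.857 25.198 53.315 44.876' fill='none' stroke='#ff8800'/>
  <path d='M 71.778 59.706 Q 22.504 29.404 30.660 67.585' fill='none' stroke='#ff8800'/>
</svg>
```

G21
G90
G00 X14.714 Y23.950
M4 S488
G01 X33.584 Y39.780 F2366
G01 X46.879 Y50.343
G01 X54.599 Y55.639
G01 X56.744 Y55.669
G01 X53.315 Y50.431
M5
G00 X71.778 Y35.601
M4 S488
G01 X54.366 Y44.982 F2366
G01 X41.548 Y48.885
G01 X33.324 Y47.310
G01 X29.695 Y40.255
G01 X30.660 Y27.722
M5
G00 X0.000 Y0.000

viewBox `0 0 89.530 95.307` with mm width/height → 1 unit = 1 mm. Flip: y_m = 95.307 − y_svg.

**Shape 1** — `<path>` quadratic bezier, stroke `#ff8800` → score (S488, F2366). Control points (SVG): P0=(14.714,71.357), P1=(68.857,25.198), P2=(53.315,44.876); sampled at t=k/5. Machine vertices: (14.714,23.950) → (33.584,39.780) → (46.879,50.343) → (54.599,55.639) → (56.744,55.669) → (53.315,50.431). Open path.

**Shape 2** — `<path>` quadratic bezier, stroke `#ff8800` → score (S488, F2366). Control points (SVG): P0=(71.778,59.706), P1=(22.504,29.404), P2=(30.660,67.585); sampled at t=k/5. Machine vertices: (71.778,35.601) → (54.366,44.982) → (41.548,48.885) → (33.324,47.310) → (29.695,40.255) → (30.660,27.722). Open path.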